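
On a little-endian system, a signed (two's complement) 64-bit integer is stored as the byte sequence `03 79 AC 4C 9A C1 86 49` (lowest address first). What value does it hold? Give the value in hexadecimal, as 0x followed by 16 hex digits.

0x4986C19A4CAC7903

In little-endian order the low byte comes first in memory.
Reassemble most-significant byte first: 49 86 C1 9A 4C AC 79 03 → 0x4986C19A4CAC7903.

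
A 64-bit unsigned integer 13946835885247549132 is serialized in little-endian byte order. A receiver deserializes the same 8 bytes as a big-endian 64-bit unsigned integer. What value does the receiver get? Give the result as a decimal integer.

13946835885247549132 in 64-bit hexadecimal is 0xC18D1D5818D9CECC.
Stored little-endian, the bytes at ascending addresses are CC CE D9 18 58 1D 8D C1.
Read back as big-endian, the last byte is least significant, giving 0xCCCED918581D8DC1.
0xCCCED918581D8DC1 = 14757971727520468417.

14757971727520468417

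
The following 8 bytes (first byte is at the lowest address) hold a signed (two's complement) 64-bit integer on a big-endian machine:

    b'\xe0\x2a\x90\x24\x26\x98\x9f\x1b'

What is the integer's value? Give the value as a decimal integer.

Big-endian stores the most-significant byte at the lowest address.
The bytes are already most-significant first: 0xE02A902426989F1B.
Top bit is set, so as a signed 64-bit value this is 0xE02A902426989F1B − 2^64 = -2293862575251087589.

-2293862575251087589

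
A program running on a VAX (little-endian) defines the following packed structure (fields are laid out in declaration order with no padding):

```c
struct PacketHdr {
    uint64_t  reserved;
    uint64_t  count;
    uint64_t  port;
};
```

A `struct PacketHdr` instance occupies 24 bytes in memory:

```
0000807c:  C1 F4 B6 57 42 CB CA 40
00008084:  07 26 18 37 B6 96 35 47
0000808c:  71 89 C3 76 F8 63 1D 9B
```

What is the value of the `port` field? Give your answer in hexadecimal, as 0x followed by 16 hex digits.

0x9B1D63F876C38971

`port` follows `reserved` (8 B), `count` (8 B), so it starts at offset 8 + 8 = 16 and occupies 8 bytes.
Bytes at offsets 16..23: 71 89 C3 76 F8 63 1D 9B.
In little-endian order the low byte comes first in memory.
Reassemble most-significant byte first: 9B 1D 63 F8 76 C3 89 71 → 0x9B1D63F876C38971.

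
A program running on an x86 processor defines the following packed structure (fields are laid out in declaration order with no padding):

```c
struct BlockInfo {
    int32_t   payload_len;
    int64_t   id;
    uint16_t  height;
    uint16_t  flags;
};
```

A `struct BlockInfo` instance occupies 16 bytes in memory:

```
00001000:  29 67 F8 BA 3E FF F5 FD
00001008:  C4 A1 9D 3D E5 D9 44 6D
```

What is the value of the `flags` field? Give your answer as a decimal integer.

27972

`flags` follows `payload_len` (4 B), `id` (8 B), `height` (2 B), so it starts at offset 4 + 8 + 2 = 14 and occupies 2 bytes.
Bytes at offsets 14..15: 44 6D.
Little-endian: lowest address holds the least-significant byte.
Reassemble most-significant byte first: 6D 44 → 0x6D44.
0x6D44 = 27972.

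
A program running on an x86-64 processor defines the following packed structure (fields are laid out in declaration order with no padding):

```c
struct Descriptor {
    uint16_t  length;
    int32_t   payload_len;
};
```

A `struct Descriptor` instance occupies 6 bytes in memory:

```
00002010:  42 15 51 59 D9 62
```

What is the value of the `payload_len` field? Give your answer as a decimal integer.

1658411345

`payload_len` follows `length` (2 bytes), so it starts at byte offset 2 and occupies 4 bytes.
Bytes at offsets 2..5: 51 59 D9 62.
Little-endian stores the least-significant byte at the lowest address.
Reassemble most-significant byte first: 62 D9 59 51 → 0x62D95951.
0x62D95951 = 1658411345.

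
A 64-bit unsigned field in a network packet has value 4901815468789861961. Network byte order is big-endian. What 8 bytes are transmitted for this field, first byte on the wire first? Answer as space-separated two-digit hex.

44 06 BF 32 AB BC 0E 49

4901815468789861961 in hexadecimal, padded to 64 bits, is 0x4406BF32ABBC0E49.
Split into bytes (most-significant first): 44 06 BF 32 AB BC 0E 49.
Big-endian: lowest address holds the most-significant byte.
So the memory order matches the most-significant-first order: 44 06 BF 32 AB BC 0E 49.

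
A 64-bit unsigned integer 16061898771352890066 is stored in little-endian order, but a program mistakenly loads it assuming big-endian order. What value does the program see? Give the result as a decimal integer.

15180162359073433566

16061898771352890066 in 64-bit hexadecimal is 0xDEE753D53CC5AAD2.
Stored little-endian, the bytes at ascending addresses are D2 AA C5 3C D5 53 E7 DE.
Read back as big-endian, the last byte is least significant, giving 0xD2AAC53CD553E7DE.
0xD2AAC53CD553E7DE = 15180162359073433566.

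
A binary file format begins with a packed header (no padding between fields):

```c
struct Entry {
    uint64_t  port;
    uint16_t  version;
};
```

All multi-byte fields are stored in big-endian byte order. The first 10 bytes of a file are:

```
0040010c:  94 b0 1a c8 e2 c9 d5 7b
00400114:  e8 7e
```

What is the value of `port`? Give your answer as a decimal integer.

10714092963615069563

`port` is the first field, at byte offset 0, occupying 8 bytes.
Bytes at offsets 0..7: 94 B0 1A C8 E2 C9 D5 7B.
Big-endian stores the most-significant byte at the lowest address.
The bytes are already most-significant first: 0x94B01AC8E2C9D57B.
0x94B01AC8E2C9D57B = 10714092963615069563.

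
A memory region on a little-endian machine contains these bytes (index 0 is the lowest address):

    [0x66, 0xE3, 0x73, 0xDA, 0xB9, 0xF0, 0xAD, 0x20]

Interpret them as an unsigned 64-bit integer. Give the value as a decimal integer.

Little-endian stores the least-significant byte at the lowest address.
Reassemble most-significant byte first: 20 AD F0 B9 DA 73 E3 66 → 0x20ADF0B9DA73E366.
0x20ADF0B9DA73E366 = 2354802861209281382.

2354802861209281382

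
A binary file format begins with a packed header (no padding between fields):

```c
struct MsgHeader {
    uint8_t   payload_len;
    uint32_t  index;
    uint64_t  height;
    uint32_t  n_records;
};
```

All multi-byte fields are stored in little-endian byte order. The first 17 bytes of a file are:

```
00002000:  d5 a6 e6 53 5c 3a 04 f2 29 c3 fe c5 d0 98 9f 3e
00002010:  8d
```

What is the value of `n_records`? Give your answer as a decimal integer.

2369691544

`n_records` follows `payload_len` (1 B), `index` (4 B), `height` (8 B), so it starts at offset 1 + 4 + 8 = 13 and occupies 4 bytes.
Bytes at offsets 13..16: 98 9F 3E 8D.
Little-endian stores the least-significant byte at the lowest address.
Reassemble most-significant byte first: 8D 3E 9F 98 → 0x8D3E9F98.
0x8D3E9F98 = 2369691544.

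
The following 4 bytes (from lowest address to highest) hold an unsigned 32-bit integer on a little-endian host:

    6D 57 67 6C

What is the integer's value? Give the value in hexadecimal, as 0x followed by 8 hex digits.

In little-endian order the low byte comes first in memory.
Reassemble most-significant byte first: 6C 67 57 6D → 0x6C67576D.

0x6C67576D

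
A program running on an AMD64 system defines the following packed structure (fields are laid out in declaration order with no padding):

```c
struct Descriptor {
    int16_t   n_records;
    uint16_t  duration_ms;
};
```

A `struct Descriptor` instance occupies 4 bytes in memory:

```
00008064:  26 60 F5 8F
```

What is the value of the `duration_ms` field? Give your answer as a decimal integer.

`duration_ms` follows `n_records` (2 bytes), so it starts at byte offset 2 and occupies 2 bytes.
Bytes at offsets 2..3: F5 8F.
In little-endian order the low byte comes first in memory.
Reassemble most-significant byte first: 8F F5 → 0x8FF5.
0x8FF5 = 36853.

36853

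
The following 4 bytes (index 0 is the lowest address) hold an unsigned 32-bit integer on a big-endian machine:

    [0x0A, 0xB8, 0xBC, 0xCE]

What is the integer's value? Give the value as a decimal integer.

Big-endian: lowest address holds the most-significant byte.
The bytes are already most-significant first: 0x0AB8BCCE.
0x0AB8BCCE = 179879118.

179879118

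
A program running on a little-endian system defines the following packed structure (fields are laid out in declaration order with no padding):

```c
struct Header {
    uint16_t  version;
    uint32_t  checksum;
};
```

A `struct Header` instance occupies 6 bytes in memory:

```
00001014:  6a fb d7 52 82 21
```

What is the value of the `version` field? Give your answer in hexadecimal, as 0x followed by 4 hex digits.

`version` is the first field, at byte offset 0, occupying 2 bytes.
Bytes at offsets 0..1: 6A FB.
Little-endian: lowest address holds the least-significant byte.
Reassemble most-significant byte first: FB 6A → 0xFB6A.

0xFB6A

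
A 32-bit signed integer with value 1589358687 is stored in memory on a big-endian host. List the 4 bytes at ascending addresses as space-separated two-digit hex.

5E BB B0 5F

1589358687 in hexadecimal, padded to 32 bits, is 0x5EBBB05F.
Split into bytes (most-significant first): 5E BB B0 5F.
In big-endian order the high byte comes first in memory.
So the memory order matches the most-significant-first order: 5E BB B0 5F.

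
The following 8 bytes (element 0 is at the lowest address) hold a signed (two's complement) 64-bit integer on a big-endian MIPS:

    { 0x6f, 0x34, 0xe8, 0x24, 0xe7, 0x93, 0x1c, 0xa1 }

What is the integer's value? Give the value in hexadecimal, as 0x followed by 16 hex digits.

In big-endian order the high byte comes first in memory.
The bytes are already most-significant first: 0x6F34E824E7931CA1.

0x6F34E824E7931CA1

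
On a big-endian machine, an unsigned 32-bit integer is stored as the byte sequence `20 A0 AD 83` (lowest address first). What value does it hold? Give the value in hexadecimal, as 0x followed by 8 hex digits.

In big-endian order the high byte comes first in memory.
The bytes are already most-significant first: 0x20A0AD83.

0x20A0AD83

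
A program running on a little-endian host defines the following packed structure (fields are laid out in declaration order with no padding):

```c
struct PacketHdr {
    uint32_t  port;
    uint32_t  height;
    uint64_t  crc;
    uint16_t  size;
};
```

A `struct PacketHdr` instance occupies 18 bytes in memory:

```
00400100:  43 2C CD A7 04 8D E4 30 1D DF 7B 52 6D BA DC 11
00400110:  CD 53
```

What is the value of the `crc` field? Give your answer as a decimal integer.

1287108572219170589

`crc` follows `port` (4 B), `height` (4 B), so it starts at offset 4 + 4 = 8 and occupies 8 bytes.
Bytes at offsets 8..15: 1D DF 7B 52 6D BA DC 11.
In little-endian order the low byte comes first in memory.
Reassemble most-significant byte first: 11 DC BA 6D 52 7B DF 1D → 0x11DCBA6D527BDF1D.
0x11DCBA6D527BDF1D = 1287108572219170589.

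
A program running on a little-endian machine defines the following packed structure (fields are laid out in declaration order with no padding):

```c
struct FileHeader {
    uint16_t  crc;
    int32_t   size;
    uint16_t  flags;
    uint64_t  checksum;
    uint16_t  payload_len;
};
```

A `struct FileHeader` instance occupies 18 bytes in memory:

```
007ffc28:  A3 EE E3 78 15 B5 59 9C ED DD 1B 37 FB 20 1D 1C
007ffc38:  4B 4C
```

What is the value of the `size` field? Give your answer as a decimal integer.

-1256883997

`size` follows `crc` (2 bytes), so it starts at byte offset 2 and occupies 4 bytes.
Bytes at offsets 2..5: E3 78 15 B5.
In little-endian order the low byte comes first in memory.
Reassemble most-significant byte first: B5 15 78 E3 → 0xB51578E3.
Top bit is set, so as a signed 32-bit value this is 0xB51578E3 − 2^32 = -1256883997.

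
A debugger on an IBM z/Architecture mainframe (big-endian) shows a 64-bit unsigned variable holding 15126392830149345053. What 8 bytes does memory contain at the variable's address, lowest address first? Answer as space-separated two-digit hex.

15126392830149345053 in hexadecimal, padded to 64 bits, is 0xD1EBBE22CE113F1D.
Split into bytes (most-significant first): D1 EB BE 22 CE 11 3F 1D.
In big-endian order the high byte comes first in memory.
So the memory order matches the most-significant-first order: D1 EB BE 22 CE 11 3F 1D.

D1 EB BE 22 CE 11 3F 1D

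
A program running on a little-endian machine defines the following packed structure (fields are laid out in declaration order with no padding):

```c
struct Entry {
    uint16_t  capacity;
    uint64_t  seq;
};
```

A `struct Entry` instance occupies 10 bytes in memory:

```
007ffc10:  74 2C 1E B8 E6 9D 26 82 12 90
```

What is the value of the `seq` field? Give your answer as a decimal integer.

10381503193411926046

`seq` follows `capacity` (2 bytes), so it starts at byte offset 2 and occupies 8 bytes.
Bytes at offsets 2..9: 1E B8 E6 9D 26 82 12 90.
Little-endian: lowest address holds the least-significant byte.
Reassemble most-significant byte first: 90 12 82 26 9D E6 B8 1E → 0x901282269DE6B81E.
0x901282269DE6B81E = 10381503193411926046.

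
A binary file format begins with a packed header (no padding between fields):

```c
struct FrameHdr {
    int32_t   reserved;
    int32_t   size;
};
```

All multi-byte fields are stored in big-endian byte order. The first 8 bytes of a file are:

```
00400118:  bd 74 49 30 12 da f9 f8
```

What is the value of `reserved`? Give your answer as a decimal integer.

`reserved` is the first field, at byte offset 0, occupying 4 bytes.
Bytes at offsets 0..3: BD 74 49 30.
In big-endian order the high byte comes first in memory.
The bytes are already most-significant first: 0xBD744930.
Top bit is set, so as a signed 32-bit value this is 0xBD744930 − 2^32 = -1116452560.

-1116452560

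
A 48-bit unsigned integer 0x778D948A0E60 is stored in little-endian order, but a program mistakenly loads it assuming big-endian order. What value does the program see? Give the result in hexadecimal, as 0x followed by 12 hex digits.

Stored little-endian, the bytes at ascending addresses are 60 0E 8A 94 8D 77.
Read back as big-endian, the last byte is least significant, giving 0x600E8A948D77.

0x600E8A948D77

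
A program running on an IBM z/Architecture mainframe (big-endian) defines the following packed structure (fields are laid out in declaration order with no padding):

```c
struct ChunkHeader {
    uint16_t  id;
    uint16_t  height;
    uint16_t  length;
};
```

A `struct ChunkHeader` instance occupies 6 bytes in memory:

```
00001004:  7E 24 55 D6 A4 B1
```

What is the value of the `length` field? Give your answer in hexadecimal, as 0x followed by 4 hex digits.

`length` follows `id` (2 B), `height` (2 B), so it starts at offset 2 + 2 = 4 and occupies 2 bytes.
Bytes at offsets 4..5: A4 B1.
Big-endian: lowest address holds the most-significant byte.
The bytes are already most-significant first: 0xA4B1.

0xA4B1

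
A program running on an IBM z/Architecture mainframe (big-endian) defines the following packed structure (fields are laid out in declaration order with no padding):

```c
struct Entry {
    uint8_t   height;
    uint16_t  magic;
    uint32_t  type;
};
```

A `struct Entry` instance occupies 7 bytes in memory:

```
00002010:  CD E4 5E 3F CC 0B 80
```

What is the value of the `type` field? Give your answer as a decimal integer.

`type` follows `height` (1 B), `magic` (2 B), so it starts at offset 1 + 2 = 3 and occupies 4 bytes.
Bytes at offsets 3..6: 3F CC 0B 80.
Big-endian: lowest address holds the most-significant byte.
The bytes are already most-significant first: 0x3FCC0B80.
0x3FCC0B80 = 1070336896.

1070336896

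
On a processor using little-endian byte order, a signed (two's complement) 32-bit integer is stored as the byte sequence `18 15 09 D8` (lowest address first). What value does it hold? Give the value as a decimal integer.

Little-endian stores the least-significant byte at the lowest address.
Reassemble most-significant byte first: D8 09 15 18 → 0xD8091518.
Top bit is set, so as a signed 32-bit value this is 0xD8091518 − 2^32 = -670493416.

-670493416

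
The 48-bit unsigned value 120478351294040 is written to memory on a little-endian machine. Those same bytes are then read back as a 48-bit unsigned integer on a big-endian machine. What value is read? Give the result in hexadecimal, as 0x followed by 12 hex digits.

120478351294040 in 48-bit hexadecimal is 0x6D930D54FE58.
Stored little-endian, the bytes at ascending addresses are 58 FE 54 0D 93 6D.
Read back as big-endian, the last byte is least significant, giving 0x58FE540D936D.

0x58FE540D936D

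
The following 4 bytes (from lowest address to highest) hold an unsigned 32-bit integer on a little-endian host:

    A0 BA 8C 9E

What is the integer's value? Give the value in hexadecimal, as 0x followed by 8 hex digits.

0x9E8CBAA0

Little-endian stores the least-significant byte at the lowest address.
Reassemble most-significant byte first: 9E 8C BA A0 → 0x9E8CBAA0.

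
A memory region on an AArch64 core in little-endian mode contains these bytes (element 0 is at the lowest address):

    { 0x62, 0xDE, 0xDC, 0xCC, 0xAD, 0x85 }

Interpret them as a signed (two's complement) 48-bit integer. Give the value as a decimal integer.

-134493463847326

In little-endian order the low byte comes first in memory.
Reassemble most-significant byte first: 85 AD CC DC DE 62 → 0x85ADCCDCDE62.
Top bit is set, so as a signed 48-bit value this is 0x85ADCCDCDE62 − 2^48 = -134493463847326.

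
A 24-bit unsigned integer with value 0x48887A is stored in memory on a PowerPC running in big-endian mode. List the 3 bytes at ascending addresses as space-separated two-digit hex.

Split into bytes (most-significant first): 48 88 7A.
Big-endian stores the most-significant byte at the lowest address.
So the memory order matches the most-significant-first order: 48 88 7A.

48 88 7A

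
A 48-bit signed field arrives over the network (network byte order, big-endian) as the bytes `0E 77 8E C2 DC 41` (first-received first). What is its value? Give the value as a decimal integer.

Big-endian stores the most-significant byte at the lowest address.
The bytes are already most-significant first: 0x0E778EC2DC41.
0x0E778EC2DC41 = 15906659032129.

15906659032129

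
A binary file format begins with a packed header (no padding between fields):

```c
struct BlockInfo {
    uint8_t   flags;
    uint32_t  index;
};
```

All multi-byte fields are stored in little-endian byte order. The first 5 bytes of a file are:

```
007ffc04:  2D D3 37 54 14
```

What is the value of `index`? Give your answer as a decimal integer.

`index` follows `flags` (1 byte), so it starts at byte offset 1 and occupies 4 bytes.
Bytes at offsets 1..4: D3 37 54 14.
Little-endian stores the least-significant byte at the lowest address.
Reassemble most-significant byte first: 14 54 37 D3 → 0x145437D3.
0x145437D3 = 341063635.

341063635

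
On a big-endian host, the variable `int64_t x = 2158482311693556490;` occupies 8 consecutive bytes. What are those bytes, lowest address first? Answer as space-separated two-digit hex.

2158482311693556490 in hexadecimal, padded to 64 bits, is 0x1DF47839F2755B0A.
Split into bytes (most-significant first): 1D F4 78 39 F2 75 5B 0A.
Big-endian stores the most-significant byte at the lowest address.
So the memory order matches the most-significant-first order: 1D F4 78 39 F2 75 5B 0A.

1D F4 78 39 F2 75 5B 0A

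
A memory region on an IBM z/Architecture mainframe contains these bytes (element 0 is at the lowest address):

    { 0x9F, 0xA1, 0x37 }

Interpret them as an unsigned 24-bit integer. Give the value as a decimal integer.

10461495

In big-endian order the high byte comes first in memory.
The bytes are already most-significant first: 0x9FA137.
0x9FA137 = 10461495.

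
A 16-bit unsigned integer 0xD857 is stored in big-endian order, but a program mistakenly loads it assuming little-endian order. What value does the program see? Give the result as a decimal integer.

22488

Stored big-endian, the bytes at ascending addresses are D8 57.
Read back as little-endian, the first byte is least significant, giving 0x57D8.
0x57D8 = 22488.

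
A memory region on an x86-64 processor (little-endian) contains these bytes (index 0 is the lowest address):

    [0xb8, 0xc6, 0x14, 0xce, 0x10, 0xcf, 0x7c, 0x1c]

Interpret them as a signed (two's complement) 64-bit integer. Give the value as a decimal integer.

Little-endian stores the least-significant byte at the lowest address.
Reassemble most-significant byte first: 1C 7C CF 10 CE 14 C6 B8 → 0x1C7CCF10CE14C6B8.
0x1C7CCF10CE14C6B8 = 2052743201257998008.

2052743201257998008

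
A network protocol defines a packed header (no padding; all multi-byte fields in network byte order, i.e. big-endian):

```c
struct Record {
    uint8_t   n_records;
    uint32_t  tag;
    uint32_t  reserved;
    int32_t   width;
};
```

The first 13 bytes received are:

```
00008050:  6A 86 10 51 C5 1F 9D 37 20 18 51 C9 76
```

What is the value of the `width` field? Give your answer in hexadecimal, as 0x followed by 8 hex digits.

0x1851C976

`width` follows `n_records` (1 B), `tag` (4 B), `reserved` (4 B), so it starts at offset 1 + 4 + 4 = 9 and occupies 4 bytes.
Bytes at offsets 9..12: 18 51 C9 76.
Big-endian: lowest address holds the most-significant byte.
The bytes are already most-significant first: 0x1851C976.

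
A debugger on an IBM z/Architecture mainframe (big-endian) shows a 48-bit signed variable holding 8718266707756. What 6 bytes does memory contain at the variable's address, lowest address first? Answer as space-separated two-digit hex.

07 ED E1 30 AF 2C

8718266707756 in hexadecimal, padded to 48 bits, is 0x07EDE130AF2C.
Split into bytes (most-significant first): 07 ED E1 30 AF 2C.
Big-endian: lowest address holds the most-significant byte.
So the memory order matches the most-significant-first order: 07 ED E1 30 AF 2C.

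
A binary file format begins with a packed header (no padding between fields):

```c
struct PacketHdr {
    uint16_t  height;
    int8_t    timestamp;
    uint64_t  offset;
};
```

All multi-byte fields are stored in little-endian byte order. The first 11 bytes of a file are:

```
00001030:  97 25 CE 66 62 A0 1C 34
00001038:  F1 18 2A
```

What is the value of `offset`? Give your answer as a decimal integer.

3033439555154895462

`offset` follows `height` (2 B), `timestamp` (1 B), so it starts at offset 2 + 1 = 3 and occupies 8 bytes.
Bytes at offsets 3..10: 66 62 A0 1C 34 F1 18 2A.
In little-endian order the low byte comes first in memory.
Reassemble most-significant byte first: 2A 18 F1 34 1C A0 62 66 → 0x2A18F1341CA06266.
0x2A18F1341CA06266 = 3033439555154895462.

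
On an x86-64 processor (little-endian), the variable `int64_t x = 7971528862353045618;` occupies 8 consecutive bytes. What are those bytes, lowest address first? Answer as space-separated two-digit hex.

72 B8 53 ED 43 8F A0 6E

7971528862353045618 in hexadecimal, padded to 64 bits, is 0x6EA08F43ED53B872.
Split into bytes (most-significant first): 6E A0 8F 43 ED 53 B8 72.
Little-endian: lowest address holds the least-significant byte.
So at ascending addresses the bytes are 72 B8 53 ED 43 8F A0 6E.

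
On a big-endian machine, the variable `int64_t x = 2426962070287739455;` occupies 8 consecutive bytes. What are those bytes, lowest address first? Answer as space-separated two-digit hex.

21 AE 4D 24 F2 D8 EA 3F

2426962070287739455 in hexadecimal, padded to 64 bits, is 0x21AE4D24F2D8EA3F.
Split into bytes (most-significant first): 21 AE 4D 24 F2 D8 EA 3F.
Big-endian: lowest address holds the most-significant byte.
So the memory order matches the most-significant-first order: 21 AE 4D 24 F2 D8 EA 3F.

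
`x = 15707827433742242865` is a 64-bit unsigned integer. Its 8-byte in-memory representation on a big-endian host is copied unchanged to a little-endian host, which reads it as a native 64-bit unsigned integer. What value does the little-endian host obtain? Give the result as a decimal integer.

15707827433742242865 in 64-bit hexadecimal is 0xD9FD69D3CD579431.
Stored big-endian, the bytes at ascending addresses are D9 FD 69 D3 CD 57 94 31.
Read back as little-endian, the first byte is least significant, giving 0x319457CDD369FDD9.
0x319457CDD369FDD9 = 3572576945938496985.

3572576945938496985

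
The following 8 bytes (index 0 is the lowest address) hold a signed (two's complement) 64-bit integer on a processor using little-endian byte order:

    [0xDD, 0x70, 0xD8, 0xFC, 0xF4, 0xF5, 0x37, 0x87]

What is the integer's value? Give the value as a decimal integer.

-8703217322307325731

In little-endian order the low byte comes first in memory.
Reassemble most-significant byte first: 87 37 F5 F4 FC D8 70 DD → 0x8737F5F4FCD870DD.
Top bit is set, so as a signed 64-bit value this is 0x8737F5F4FCD870DD − 2^64 = -8703217322307325731.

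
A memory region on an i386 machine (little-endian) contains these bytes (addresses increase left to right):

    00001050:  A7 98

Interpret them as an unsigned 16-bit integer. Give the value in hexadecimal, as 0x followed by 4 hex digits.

0x98A7

In little-endian order the low byte comes first in memory.
Reassemble most-significant byte first: 98 A7 → 0x98A7.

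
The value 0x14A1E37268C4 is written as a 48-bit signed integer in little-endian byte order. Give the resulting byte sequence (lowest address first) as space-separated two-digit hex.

C4 68 72 E3 A1 14

Split into bytes (most-significant first): 14 A1 E3 72 68 C4.
Little-endian: lowest address holds the least-significant byte.
So at ascending addresses the bytes are C4 68 72 E3 A1 14.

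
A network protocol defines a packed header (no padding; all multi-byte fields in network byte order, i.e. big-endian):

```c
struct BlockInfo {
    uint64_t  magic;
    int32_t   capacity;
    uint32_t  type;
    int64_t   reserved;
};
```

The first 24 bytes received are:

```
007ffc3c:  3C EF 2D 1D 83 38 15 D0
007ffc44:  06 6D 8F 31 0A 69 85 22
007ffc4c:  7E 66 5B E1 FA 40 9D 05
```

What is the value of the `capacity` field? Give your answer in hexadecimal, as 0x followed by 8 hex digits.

0x066D8F31

`capacity` follows `magic` (8 bytes), so it starts at byte offset 8 and occupies 4 bytes.
Bytes at offsets 8..11: 06 6D 8F 31.
Big-endian: lowest address holds the most-significant byte.
The bytes are already most-significant first: 0x066D8F31.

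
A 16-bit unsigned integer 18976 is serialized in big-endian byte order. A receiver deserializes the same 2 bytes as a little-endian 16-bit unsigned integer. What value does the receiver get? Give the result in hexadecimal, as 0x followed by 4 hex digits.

18976 in 16-bit hexadecimal is 0x4A20.
Stored big-endian, the bytes at ascending addresses are 4A 20.
Read back as little-endian, the first byte is least significant, giving 0x204A.

0x204A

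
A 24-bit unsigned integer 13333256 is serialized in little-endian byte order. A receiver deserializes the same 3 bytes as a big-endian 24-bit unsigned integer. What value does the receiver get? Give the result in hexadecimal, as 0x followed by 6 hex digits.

0x0873CB

13333256 in 24-bit hexadecimal is 0xCB7308.
Stored little-endian, the bytes at ascending addresses are 08 73 CB.
Read back as big-endian, the last byte is least significant, giving 0x0873CB.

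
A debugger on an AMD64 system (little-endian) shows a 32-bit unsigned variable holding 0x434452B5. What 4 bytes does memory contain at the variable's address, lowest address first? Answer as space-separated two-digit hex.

Split into bytes (most-significant first): 43 44 52 B5.
Little-endian: lowest address holds the least-significant byte.
So at ascending addresses the bytes are B5 52 44 43.

B5 52 44 43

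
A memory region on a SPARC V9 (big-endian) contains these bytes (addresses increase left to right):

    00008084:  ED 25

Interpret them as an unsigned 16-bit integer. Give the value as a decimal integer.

60709

Big-endian: lowest address holds the most-significant byte.
The bytes are already most-significant first: 0xED25.
0xED25 = 60709.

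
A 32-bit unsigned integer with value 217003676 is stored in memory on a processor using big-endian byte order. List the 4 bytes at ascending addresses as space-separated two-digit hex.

0C EF 36 9C

217003676 in hexadecimal, padded to 32 bits, is 0x0CEF369C.
Split into bytes (most-significant first): 0C EF 36 9C.
In big-endian order the high byte comes first in memory.
So the memory order matches the most-significant-first order: 0C EF 36 9C.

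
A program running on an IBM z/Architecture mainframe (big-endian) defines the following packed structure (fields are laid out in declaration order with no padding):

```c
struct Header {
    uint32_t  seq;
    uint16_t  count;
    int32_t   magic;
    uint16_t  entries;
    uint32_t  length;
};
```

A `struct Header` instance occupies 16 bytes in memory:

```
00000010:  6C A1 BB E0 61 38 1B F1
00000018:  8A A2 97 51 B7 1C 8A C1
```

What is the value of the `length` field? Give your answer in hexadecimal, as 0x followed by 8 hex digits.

`length` follows `seq` (4 B), `count` (2 B), `magic` (4 B), `entries` (2 B), so it starts at offset 4 + 2 + 4 + 2 = 12 and occupies 4 bytes.
Bytes at offsets 12..15: B7 1C 8A C1.
In big-endian order the high byte comes first in memory.
The bytes are already most-significant first: 0xB71C8AC1.

0xB71C8AC1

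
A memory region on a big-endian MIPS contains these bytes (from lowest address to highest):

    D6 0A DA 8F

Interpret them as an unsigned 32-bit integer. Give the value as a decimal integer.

Big-endian: lowest address holds the most-significant byte.
The bytes are already most-significant first: 0xD60ADA8F.
0xD60ADA8F = 3591035535.

3591035535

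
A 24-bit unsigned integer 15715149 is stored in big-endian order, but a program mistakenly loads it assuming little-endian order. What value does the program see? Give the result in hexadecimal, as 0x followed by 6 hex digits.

15715149 in 24-bit hexadecimal is 0xEFCB4D.
Stored big-endian, the bytes at ascending addresses are EF CB 4D.
Read back as little-endian, the first byte is least significant, giving 0x4DCBEF.

0x4DCBEF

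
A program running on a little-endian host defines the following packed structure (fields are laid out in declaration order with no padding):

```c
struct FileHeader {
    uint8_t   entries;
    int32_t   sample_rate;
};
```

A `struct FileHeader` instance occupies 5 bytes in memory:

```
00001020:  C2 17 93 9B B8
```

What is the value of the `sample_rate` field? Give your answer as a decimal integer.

-1197763817

`sample_rate` follows `entries` (1 byte), so it starts at byte offset 1 and occupies 4 bytes.
Bytes at offsets 1..4: 17 93 9B B8.
In little-endian order the low byte comes first in memory.
Reassemble most-significant byte first: B8 9B 93 17 → 0xB89B9317.
Top bit is set, so as a signed 32-bit value this is 0xB89B9317 − 2^32 = -1197763817.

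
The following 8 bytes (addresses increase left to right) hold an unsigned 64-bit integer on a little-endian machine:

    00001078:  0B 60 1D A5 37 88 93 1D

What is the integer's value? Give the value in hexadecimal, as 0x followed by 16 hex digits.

0x1D938837A51D600B

Little-endian: lowest address holds the least-significant byte.
Reassemble most-significant byte first: 1D 93 88 37 A5 1D 60 0B → 0x1D938837A51D600B.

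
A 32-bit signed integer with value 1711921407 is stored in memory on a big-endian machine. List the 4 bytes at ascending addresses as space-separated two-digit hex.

1711921407 in hexadecimal, padded to 32 bits, is 0x6609D8FF.
Split into bytes (most-significant first): 66 09 D8 FF.
Big-endian: lowest address holds the most-significant byte.
So the memory order matches the most-significant-first order: 66 09 D8 FF.

66 09 D8 FF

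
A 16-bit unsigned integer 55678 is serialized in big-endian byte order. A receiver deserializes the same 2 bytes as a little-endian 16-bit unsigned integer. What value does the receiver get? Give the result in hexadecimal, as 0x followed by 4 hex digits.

55678 in 16-bit hexadecimal is 0xD97E.
Stored big-endian, the bytes at ascending addresses are D9 7E.
Read back as little-endian, the first byte is least significant, giving 0x7ED9.

0x7ED9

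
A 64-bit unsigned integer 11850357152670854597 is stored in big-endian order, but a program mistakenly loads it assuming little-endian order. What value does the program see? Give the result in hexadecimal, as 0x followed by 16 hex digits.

0xC5AD74620BED74A4

11850357152670854597 in 64-bit hexadecimal is 0xA474ED0B6274ADC5.
Stored big-endian, the bytes at ascending addresses are A4 74 ED 0B 62 74 AD C5.
Read back as little-endian, the first byte is least significant, giving 0xC5AD74620BED74A4.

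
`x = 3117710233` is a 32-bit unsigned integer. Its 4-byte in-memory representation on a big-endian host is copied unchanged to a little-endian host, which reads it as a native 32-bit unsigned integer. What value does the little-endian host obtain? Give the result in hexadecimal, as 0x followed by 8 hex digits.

0x997BD4B9

3117710233 in 32-bit hexadecimal is 0xB9D47B99.
Stored big-endian, the bytes at ascending addresses are B9 D4 7B 99.
Read back as little-endian, the first byte is least significant, giving 0x997BD4B9.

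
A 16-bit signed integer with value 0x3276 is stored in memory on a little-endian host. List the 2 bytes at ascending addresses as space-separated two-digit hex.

Split into bytes (most-significant first): 32 76.
Little-endian: lowest address holds the least-significant byte.
So at ascending addresses the bytes are 76 32.

76 32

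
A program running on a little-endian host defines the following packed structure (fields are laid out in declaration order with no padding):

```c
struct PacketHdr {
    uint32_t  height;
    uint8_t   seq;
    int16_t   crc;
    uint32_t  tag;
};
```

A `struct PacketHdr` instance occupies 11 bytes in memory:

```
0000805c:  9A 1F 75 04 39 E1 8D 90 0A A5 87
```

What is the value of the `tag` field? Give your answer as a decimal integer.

2275740304

`tag` follows `height` (4 B), `seq` (1 B), `crc` (2 B), so it starts at offset 4 + 1 + 2 = 7 and occupies 4 bytes.
Bytes at offsets 7..10: 90 0A A5 87.
In little-endian order the low byte comes first in memory.
Reassemble most-significant byte first: 87 A5 0A 90 → 0x87A50A90.
0x87A50A90 = 2275740304.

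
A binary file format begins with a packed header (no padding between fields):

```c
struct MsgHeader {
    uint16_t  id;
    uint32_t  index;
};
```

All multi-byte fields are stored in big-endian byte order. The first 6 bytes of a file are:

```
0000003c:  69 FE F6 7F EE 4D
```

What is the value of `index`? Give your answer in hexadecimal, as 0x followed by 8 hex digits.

`index` follows `id` (2 bytes), so it starts at byte offset 2 and occupies 4 bytes.
Bytes at offsets 2..5: F6 7F EE 4D.
In big-endian order the high byte comes first in memory.
The bytes are already most-significant first: 0xF67FEE4D.

0xF67FEE4D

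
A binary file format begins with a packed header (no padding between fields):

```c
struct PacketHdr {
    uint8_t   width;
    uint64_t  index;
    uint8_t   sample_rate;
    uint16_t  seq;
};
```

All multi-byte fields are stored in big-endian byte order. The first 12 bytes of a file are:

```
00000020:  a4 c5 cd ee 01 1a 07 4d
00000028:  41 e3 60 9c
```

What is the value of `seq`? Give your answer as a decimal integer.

24732

`seq` follows `width` (1 B), `index` (8 B), `sample_rate` (1 B), so it starts at offset 1 + 8 + 1 = 10 and occupies 2 bytes.
Bytes at offsets 10..11: 60 9C.
Big-endian stores the most-significant byte at the lowest address.
The bytes are already most-significant first: 0x609C.
0x609C = 24732.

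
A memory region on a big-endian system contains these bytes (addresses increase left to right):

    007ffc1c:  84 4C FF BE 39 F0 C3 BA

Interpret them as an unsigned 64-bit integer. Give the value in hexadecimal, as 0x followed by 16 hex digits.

0x844CFFBE39F0C3BA

In big-endian order the high byte comes first in memory.
The bytes are already most-significant first: 0x844CFFBE39F0C3BA.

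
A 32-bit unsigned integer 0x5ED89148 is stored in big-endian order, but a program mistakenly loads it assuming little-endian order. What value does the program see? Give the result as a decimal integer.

1217517662

Stored big-endian, the bytes at ascending addresses are 5E D8 91 48.
Read back as little-endian, the first byte is least significant, giving 0x4891D85E.
0x4891D85E = 1217517662.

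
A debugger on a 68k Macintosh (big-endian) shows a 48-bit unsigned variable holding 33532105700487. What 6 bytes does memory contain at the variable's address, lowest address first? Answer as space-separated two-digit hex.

33532105700487 in hexadecimal, padded to 48 bits, is 0x1E7F4D3FB487.
Split into bytes (most-significant first): 1E 7F 4D 3F B4 87.
Big-endian: lowest address holds the most-significant byte.
So the memory order matches the most-significant-first order: 1E 7F 4D 3F B4 87.

1E 7F 4D 3F B4 87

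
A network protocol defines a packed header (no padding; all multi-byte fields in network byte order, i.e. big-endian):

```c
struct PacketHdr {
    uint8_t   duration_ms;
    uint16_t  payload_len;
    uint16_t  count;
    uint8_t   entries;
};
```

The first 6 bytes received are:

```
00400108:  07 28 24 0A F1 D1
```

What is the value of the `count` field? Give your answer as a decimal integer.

2801

`count` follows `duration_ms` (1 B), `payload_len` (2 B), so it starts at offset 1 + 2 = 3 and occupies 2 bytes.
Bytes at offsets 3..4: 0A F1.
Big-endian stores the most-significant byte at the lowest address.
The bytes are already most-significant first: 0x0AF1.
0x0AF1 = 2801.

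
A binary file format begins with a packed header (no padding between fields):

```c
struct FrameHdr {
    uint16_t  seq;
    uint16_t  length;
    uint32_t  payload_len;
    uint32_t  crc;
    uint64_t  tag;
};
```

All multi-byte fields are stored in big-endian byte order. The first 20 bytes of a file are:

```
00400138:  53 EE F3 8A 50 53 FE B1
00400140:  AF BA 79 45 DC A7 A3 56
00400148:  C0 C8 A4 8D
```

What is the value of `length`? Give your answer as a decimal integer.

62346

`length` follows `seq` (2 bytes), so it starts at byte offset 2 and occupies 2 bytes.
Bytes at offsets 2..3: F3 8A.
Big-endian: lowest address holds the most-significant byte.
The bytes are already most-significant first: 0xF38A.
0xF38A = 62346.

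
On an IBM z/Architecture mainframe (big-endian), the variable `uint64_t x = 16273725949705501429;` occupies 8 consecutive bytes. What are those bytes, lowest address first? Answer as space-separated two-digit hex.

16273725949705501429 in hexadecimal, padded to 64 bits, is 0xE1D7E3878440BAF5.
Split into bytes (most-significant first): E1 D7 E3 87 84 40 BA F5.
Big-endian stores the most-significant byte at the lowest address.
So the memory order matches the most-significant-first order: E1 D7 E3 87 84 40 BA F5.

E1 D7 E3 87 84 40 BA F5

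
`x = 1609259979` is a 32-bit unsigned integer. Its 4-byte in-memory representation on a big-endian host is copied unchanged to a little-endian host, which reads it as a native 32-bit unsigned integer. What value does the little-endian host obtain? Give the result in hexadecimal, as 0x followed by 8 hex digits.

0xCB5BEB5F

1609259979 in 32-bit hexadecimal is 0x5FEB5BCB.
Stored big-endian, the bytes at ascending addresses are 5F EB 5B CB.
Read back as little-endian, the first byte is least significant, giving 0xCB5BEB5F.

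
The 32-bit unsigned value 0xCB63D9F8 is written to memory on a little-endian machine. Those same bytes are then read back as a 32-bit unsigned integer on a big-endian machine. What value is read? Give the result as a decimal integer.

Stored little-endian, the bytes at ascending addresses are F8 D9 63 CB.
Read back as big-endian, the last byte is least significant, giving 0xF8D963CB.
0xF8D963CB = 4174996427.

4174996427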